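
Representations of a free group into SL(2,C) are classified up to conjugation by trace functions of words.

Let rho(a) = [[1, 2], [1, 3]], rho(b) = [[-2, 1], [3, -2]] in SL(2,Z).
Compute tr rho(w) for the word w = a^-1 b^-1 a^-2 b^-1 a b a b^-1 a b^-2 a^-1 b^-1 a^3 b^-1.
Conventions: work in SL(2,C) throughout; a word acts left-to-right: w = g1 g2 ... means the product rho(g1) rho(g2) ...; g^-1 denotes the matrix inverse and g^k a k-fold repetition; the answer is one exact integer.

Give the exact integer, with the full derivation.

-14

rho(a^-1) = [[3, -2], [-1, 1]]
... * rho(b^-1) = [[-2, -1], [-3, -2]]  ->  [[0, 1], [-1, -1]]
... * rho(a^-1) = [[3, -2], [-1, 1]]  ->  [[-1, 1], [-2, 1]]
... * rho(a^-1) = [[3, -2], [-1, 1]]  ->  [[-4, 3], [-7, 5]]
... * rho(b^-1) = [[-2, -1], [-3, -2]]  ->  [[-1, -2], [-1, -3]]
... * rho(a) = [[1, 2], [1, 3]]  ->  [[-3, -8], [-4, -11]]
... * rho(b) = [[-2, 1], [3, -2]]  ->  [[-18, 13], [-25, 18]]
... * rho(a) = [[1, 2], [1, 3]]  ->  [[-5, 3], [-7, 4]]
... * rho(b^-1) = [[-2, -1], [-3, -2]]  ->  [[1, -1], [2, -1]]
... * rho(a) = [[1, 2], [1, 3]]  ->  [[0, -1], [1, 1]]
... * rho(b^-1) = [[-2, -1], [-3, -2]]  ->  [[3, 2], [-5, -3]]
... * rho(b^-1) = [[-2, -1], [-3, -2]]  ->  [[-12, -7], [19, 11]]
... * rho(a^-1) = [[3, -2], [-1, 1]]  ->  [[-29, 17], [46, -27]]
... * rho(b^-1) = [[-2, -1], [-3, -2]]  ->  [[7, -5], [-11, 8]]
... * rho(a) = [[1, 2], [1, 3]]  ->  [[2, -1], [-3, 2]]
... * rho(a) = [[1, 2], [1, 3]]  ->  [[1, 1], [-1, 0]]
... * rho(a) = [[1, 2], [1, 3]]  ->  [[2, 5], [-1, -2]]
... * rho(b^-1) = [[-2, -1], [-3, -2]]  ->  [[-19, -12], [8, 5]]
tr = -19 + 5 = -14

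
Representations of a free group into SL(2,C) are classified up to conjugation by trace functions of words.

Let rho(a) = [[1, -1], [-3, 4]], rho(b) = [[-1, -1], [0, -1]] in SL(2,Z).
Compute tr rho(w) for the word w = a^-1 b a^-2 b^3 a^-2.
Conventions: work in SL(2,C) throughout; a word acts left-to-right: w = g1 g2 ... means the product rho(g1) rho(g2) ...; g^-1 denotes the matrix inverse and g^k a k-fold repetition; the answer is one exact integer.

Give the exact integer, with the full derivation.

12377

rho(a^-1) = [[4, 1], [3, 1]]
... * rho(b) = [[-1, -1], [0, -1]]  ->  [[-4, -5], [-3, -4]]
... * rho(a^-1) = [[4, 1], [3, 1]]  ->  [[-31, -9], [-24, -7]]
... * rho(a^-1) = [[4, 1], [3, 1]]  ->  [[-151, -40], [-117, -31]]
... * rho(b) = [[-1, -1], [0, -1]]  ->  [[151, 191], [117, 148]]
... * rho(b) = [[-1, -1], [0, -1]]  ->  [[-151, -342], [-117, -265]]
... * rho(b) = [[-1, -1], [0, -1]]  ->  [[151, 493], [117, 382]]
... * rho(a^-1) = [[4, 1], [3, 1]]  ->  [[2083, 644], [1614, 499]]
... * rho(a^-1) = [[4, 1], [3, 1]]  ->  [[10264, 2727], [7953, 2113]]
tr = 10264 + 2113 = 12377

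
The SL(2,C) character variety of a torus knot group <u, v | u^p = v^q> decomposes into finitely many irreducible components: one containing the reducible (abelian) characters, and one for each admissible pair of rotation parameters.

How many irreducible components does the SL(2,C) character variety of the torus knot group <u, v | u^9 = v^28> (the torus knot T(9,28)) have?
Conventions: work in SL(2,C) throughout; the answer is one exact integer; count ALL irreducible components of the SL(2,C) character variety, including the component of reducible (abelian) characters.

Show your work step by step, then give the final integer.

109

In the torus knot group T(9,28), u^9 = v^28 is central, so an irreducible representation sends it to +I or -I (Schur).
So on each irreducible component the traces are pinned: tr(u) = 2*cos(pi*alpha/9) with 1 <= alpha <= 8, tr(v) = 2*cos(pi*beta/28) with 1 <= beta <= 27.
u^9 = (-1)^alpha I and v^28 = (-1)^beta I must agree, so alpha and beta have equal parity.
Enumerate parity-matched pairs: 4*14 odd-odd plus 4*13 even-even gives 108.
That is 108 components of irreducible characters, and with the reducible (abelian) component the total is 109.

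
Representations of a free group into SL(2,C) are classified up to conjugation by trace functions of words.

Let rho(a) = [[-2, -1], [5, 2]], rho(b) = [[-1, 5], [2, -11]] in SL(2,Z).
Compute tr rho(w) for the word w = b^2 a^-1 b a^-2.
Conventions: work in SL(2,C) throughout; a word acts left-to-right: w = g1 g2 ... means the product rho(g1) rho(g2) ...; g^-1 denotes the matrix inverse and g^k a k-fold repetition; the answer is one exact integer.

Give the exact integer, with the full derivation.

rho(b) = [[-1, 5], [2, -11]]
... * rho(b) = [[-1, 5], [2, -11]]  ->  [[11, -60], [-24, 131]]
... * rho(a^-1) = [[2, 1], [-5, -2]]  ->  [[322, 131], [-703, -286]]
... * rho(b) = [[-1, 5], [2, -11]]  ->  [[-60, 169], [131, -369]]
... * rho(a^-1) = [[2, 1], [-5, -2]]  ->  [[-965, -398], [2107, 869]]
... * rho(a^-1) = [[2, 1], [-5, -2]]  ->  [[60, -169], [-131, 369]]
tr = 60 + 369 = 429

429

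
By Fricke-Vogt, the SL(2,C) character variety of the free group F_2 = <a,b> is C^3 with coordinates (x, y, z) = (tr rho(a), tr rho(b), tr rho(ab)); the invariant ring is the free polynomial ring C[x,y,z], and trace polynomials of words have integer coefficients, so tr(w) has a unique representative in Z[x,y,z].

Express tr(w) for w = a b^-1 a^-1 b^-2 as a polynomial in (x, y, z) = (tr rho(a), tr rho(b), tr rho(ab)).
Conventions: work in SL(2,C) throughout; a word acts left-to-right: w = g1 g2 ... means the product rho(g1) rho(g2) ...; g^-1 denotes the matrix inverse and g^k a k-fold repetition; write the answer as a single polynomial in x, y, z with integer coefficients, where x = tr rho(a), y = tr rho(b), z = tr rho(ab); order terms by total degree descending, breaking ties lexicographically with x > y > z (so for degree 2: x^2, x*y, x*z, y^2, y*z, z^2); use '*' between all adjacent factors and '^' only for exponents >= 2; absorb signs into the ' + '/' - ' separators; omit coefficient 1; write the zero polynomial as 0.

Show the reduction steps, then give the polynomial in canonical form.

tr(b^-1) = tr(b) = y
tr(b^-2) = tr(b^-1) tr(b) - tr(1)   [inverse elimination on b] = y^2 - 2
tr(a b a) = tr(a) tr(b a) - tr(b)   [square of a] = x*z - y
tr(a b a b) = tr(b a) tr(b a) - tr(1)   [split at a repeated b] = z^2 - 2
tr(b^-1 a b a) = tr(a b a) tr(b) - tr(a b a b)   [inverse elimination on b] = x*y*z - y^2 - z^2 + 2
tr(b^-1 a b a^-1) = tr(b^-1 a b) tr(a) - tr(b^-1 a b a)   [inverse elimination on a] = -x*y*z + x^2 + y^2 + z^2 - 2
tr(a^-1 b^-2 a b) = tr(b^-1 a b a^-1) tr(b) - tr(b^-1 a b a^-1 b)   [inverse elimination on b] = -x*y^2*z + x^2*y + y^3 + y*z^2 - 3*y
tr(a b^-1 a^-1 b^-2) = tr(a^-1 b^-2 a) tr(b) - tr(a^-1 b^-2 a b)   [inverse elimination on b] = x*y^2*z - x^2*y - y*z^2 + y

x*y^2*z - x^2*y - y*z^2 + y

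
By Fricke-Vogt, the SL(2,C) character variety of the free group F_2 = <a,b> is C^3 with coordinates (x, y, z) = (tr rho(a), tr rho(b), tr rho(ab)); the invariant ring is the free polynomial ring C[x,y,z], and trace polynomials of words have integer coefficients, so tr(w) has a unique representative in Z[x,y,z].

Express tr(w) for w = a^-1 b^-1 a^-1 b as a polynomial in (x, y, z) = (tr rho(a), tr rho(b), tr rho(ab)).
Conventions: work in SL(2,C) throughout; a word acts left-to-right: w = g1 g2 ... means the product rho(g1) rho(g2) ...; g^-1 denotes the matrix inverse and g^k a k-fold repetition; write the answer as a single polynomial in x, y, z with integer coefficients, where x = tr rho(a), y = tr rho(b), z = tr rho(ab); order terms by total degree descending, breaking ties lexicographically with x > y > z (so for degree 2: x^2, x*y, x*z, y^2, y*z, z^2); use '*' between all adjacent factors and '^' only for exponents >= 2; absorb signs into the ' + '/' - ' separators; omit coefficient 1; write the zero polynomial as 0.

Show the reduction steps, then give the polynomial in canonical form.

x*y*z - y^2 - z^2 + 2

use: tr(b a^-1) = tr(b) tr(a) - tr(b a) = x*y - z
tr(a^-1 b a^-1) = tr(b a^-1) tr(a) - tr(b) = x^2*y - x*z - y
tr(b^2) = tr(b) tr(b) - tr(1) = y^2 - 2
tr(b^2 a) = tr(b) tr(a b) - tr(a) = y*z - x
tr(b a^-1 b) = tr(b^2) tr(a) - tr(b^2 a) = x*y^2 - y*z - x
tr(b a b a) = tr(a b) tr(a b) - tr(1)   [split at repeated a] = z^2 - 2
tr(b a^-1 b a) = tr(b a b) tr(a) - tr(b a b a) = x*y*z - x^2 - z^2 + 2
use: tr(a^-1 b a^-1 b) = tr(b a^-1 b) tr(a) - tr(b a^-1 b a) = x^2*y^2 - 2*x*y*z + z^2 - 2
use: tr(a^-1 b^-1 a^-1 b) = tr(a^-1 b a^-1) tr(b) - tr(a^-1 b a^-1 b) = x*y*z - y^2 - z^2 + 2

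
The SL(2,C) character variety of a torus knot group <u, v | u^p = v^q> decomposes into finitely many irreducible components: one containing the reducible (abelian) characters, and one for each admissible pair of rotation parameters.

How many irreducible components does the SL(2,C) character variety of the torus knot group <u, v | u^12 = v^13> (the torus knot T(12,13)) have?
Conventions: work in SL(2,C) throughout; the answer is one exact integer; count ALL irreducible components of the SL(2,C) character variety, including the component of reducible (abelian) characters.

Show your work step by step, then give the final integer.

Gamma = < u, v | u^12 = v^13 > (torus knot T(12,13)); the central element u^12 = v^13 acts as +I or -I in any irreducible SL(2,C) representation.
This locks tr(u) to 2*cos(pi*alpha/12), alpha in 1..11, and tr(v) to 2*cos(pi*beta/13), beta in 1..12, on each component of irreducible characters.
u^12 = (-1)^alpha I and v^13 = (-1)^beta I must agree, so alpha and beta have equal parity.
Counting: 6 odd alphas x 6 odd betas + 5 even alphas x 6 even betas = 36 + 30 = 66.
That is 66 components of irreducible characters, and with the reducible (abelian) component the total is 67.

67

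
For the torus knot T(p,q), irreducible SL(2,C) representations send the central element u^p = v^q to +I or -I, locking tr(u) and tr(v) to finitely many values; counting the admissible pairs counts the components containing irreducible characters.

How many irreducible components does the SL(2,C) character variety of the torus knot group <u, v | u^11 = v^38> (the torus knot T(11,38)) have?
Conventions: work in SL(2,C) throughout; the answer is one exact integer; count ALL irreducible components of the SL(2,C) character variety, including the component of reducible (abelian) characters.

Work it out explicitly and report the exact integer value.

186

Gamma = < u, v | u^11 = v^38 > (torus knot T(11,38)); the central element u^11 = v^38 acts as +I or -I in any irreducible SL(2,C) representation.
So on each irreducible component the traces are pinned: tr(u) = 2*cos(pi*alpha/11) with 1 <= alpha <= 10, tr(v) = 2*cos(pi*beta/38) with 1 <= beta <= 37.
u^11 = (-1)^alpha I and v^38 = (-1)^beta I must agree, so alpha and beta have equal parity.
Counting: 5 odd alphas x 19 odd betas + 5 even alphas x 18 even betas = 95 + 90 = 185.
Total: 185 irreducible-character components + 1 reducible (abelian) component = 186.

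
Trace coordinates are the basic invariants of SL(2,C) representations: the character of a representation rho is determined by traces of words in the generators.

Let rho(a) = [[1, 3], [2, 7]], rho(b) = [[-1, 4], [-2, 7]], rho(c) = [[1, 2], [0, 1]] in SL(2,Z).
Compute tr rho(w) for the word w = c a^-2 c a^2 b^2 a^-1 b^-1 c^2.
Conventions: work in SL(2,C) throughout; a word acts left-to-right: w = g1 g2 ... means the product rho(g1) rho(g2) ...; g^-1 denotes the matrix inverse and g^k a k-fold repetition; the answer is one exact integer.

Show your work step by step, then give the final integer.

4104062

rho(c) = [[1, 2], [0, 1]]
... * rho(a^-1) = [[7, -3], [-2, 1]]  ->  [[3, -1], [-2, 1]]
... * rho(a^-1) = [[7, -3], [-2, 1]]  ->  [[23, -10], [-16, 7]]
... * rho(c) = [[1, 2], [0, 1]]  ->  [[23, 36], [-16, -25]]
... * rho(a) = [[1, 3], [2, 7]]  ->  [[95, 321], [-66, -223]]
... * rho(a) = [[1, 3], [2, 7]]  ->  [[737, 2532], [-512, -1759]]
... * rho(b) = [[-1, 4], [-2, 7]]  ->  [[-5801, 20672], [4030, -14361]]
... * rho(b) = [[-1, 4], [-2, 7]]  ->  [[-35543, 121500], [24692, -84407]]
... * rho(a^-1) = [[7, -3], [-2, 1]]  ->  [[-491801, 228129], [341658, -158483]]
... * rho(b^-1) = [[7, -4], [2, -1]]  ->  [[-2986349, 1739075], [2074640, -1208149]]
... * rho(c) = [[1, 2], [0, 1]]  ->  [[-2986349, -4233623], [2074640, 2941131]]
... * rho(c) = [[1, 2], [0, 1]]  ->  [[-2986349, -10206321], [2074640, 7090411]]
tr = -2986349 + 7090411 = 4104062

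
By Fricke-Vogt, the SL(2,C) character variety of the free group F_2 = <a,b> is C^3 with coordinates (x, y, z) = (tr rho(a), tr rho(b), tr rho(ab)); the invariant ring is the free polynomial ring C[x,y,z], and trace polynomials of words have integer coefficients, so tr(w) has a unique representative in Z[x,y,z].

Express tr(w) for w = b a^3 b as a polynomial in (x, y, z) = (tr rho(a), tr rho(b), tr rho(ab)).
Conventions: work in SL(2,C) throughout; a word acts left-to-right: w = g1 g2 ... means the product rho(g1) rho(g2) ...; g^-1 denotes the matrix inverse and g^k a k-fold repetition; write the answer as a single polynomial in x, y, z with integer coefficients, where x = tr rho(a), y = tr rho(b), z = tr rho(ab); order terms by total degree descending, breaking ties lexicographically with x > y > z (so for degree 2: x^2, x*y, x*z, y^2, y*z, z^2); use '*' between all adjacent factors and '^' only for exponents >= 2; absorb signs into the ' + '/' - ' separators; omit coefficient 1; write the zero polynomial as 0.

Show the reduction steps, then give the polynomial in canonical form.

x^2*y*z - x^3 - x*y^2 - y*z + 3*x

trace(b a^2) = trace(a) * trace(b a) - trace(b)   [square of a] = x*z - y
trace(a^3 b) = trace(a) * trace(b a^2) - trace(b a)   [square of a] = x^2*z - x*y - z
trace(a^2) = trace(a) * trace(a) - trace(1)   [square of a] = x^2 - 2
trace(a^3) = trace(a) * trace(a^2) - trace(a)   [square of a] = x^3 - 3*x
trace(b a^3 b) = trace(b) * trace(a^3 b) - trace(a^3)   [square of b] = x^2*y*z - x^3 - x*y^2 - y*z + 3*x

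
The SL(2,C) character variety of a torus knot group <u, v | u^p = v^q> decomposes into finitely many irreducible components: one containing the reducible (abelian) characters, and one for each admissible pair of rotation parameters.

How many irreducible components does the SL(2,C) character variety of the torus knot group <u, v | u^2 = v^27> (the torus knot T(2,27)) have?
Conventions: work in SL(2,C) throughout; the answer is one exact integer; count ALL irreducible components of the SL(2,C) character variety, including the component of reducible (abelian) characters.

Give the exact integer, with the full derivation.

14

Gamma = < u, v | u^2 = v^27 > (torus knot T(2,27)); the central element u^2 = v^27 acts as +I or -I in any irreducible SL(2,C) representation.
So on each irreducible component the traces are pinned: tr(u) = 2*cos(pi*alpha/2) with 1 <= alpha <= 1, tr(v) = 2*cos(pi*beta/27) with 1 <= beta <= 26.
The two central values (-1)^alpha I and (-1)^beta I must be the same matrix, so alpha and beta share a parity.
Counting: 1 odd alphas x 13 odd betas + 0 even alphas x 13 even betas = 13 + 0 = 13.
components with irreducible characters: 13; plus the single component of reducible (abelian) characters: total 14.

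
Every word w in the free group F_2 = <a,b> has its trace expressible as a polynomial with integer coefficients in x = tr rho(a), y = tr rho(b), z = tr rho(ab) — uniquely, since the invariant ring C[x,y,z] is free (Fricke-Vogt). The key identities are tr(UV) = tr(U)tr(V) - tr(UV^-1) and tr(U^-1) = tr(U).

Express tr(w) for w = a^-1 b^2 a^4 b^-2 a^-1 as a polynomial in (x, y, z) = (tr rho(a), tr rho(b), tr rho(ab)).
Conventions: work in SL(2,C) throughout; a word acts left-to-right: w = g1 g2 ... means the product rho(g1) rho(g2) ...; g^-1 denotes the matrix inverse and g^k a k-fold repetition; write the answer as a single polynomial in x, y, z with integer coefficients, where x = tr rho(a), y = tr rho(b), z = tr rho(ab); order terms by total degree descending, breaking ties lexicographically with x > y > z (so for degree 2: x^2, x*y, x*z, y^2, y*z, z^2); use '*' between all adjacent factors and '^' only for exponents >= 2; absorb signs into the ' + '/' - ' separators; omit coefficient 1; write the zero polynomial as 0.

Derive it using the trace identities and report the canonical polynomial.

so trace(a b a) = trace(a)*trace(b a) - trace(b) = x*z - y
trace(a b a^2) = trace(a)*trace(a b a) - trace(a b) = x^2*z - x*y - z
so trace(b a^4) = trace(a)*trace(a b a^2) - trace(a b a) = x^3*z - x^2*y - 2*x*z + y
trace(b^2 a) = trace(b)*trace(a b) - trace(a) = y*z - x
trace(b^2) = trace(b)*trace(b) - trace(1) = y^2 - 2
trace(b^2 a^2) = trace(a)*trace(b^2 a) - trace(b^2) = x*y*z - x^2 - y^2 + 2
so trace(a b^2 a^2) = trace(a)*trace(b^2 a^2) - trace(b^2 a) = x^2*y*z - x^3 - x*y^2 - y*z + 3*x
trace(a^2 b^2 a^2) = trace(a)*trace(a b^2 a^2) - trace(a b^2 a) = x^3*y*z - x^4 - x^2*y^2 - 2*x*y*z + 4*x^2 + y^2 - 2
so trace(a b^2 a^4) = trace(a)*trace(a^2 b^2 a^2) - trace(a^2 b^2 a) = x^4*y*z - x^5 - x^3*y^2 - 3*x^2*y*z + 5*x^3 + 2*x*y^2 + y*z - 5*x
trace(b a b a) = trace(b a)*trace(b a) - trace(1) = z^2 - 2
so trace(a^2 b a b) = trace(a)*trace(b a b a) - trace(b a b) = x*z^2 - y*z - x
so trace(b a b^2 a^2) = trace(b)*trace(a^2 b a b) - trace(a^2 b a) = x*y*z^2 - x^2*z - y^2*z + z
trace(b a b^2 a) = trace(b)*trace(a b a b) - trace(a b a) = y*z^2 - x*z - y
trace(a^2 b a b^2 a) = trace(a)*trace(b a b^2 a^2) - trace(b a b^2 a) = x^2*y*z^2 - x^3*z - x*y^2*z - y*z^2 + 2*x*z + y
trace(a b^2 a^4 b) = trace(a)*trace(a^2 b a b^2 a) - trace(a^2 b a b^2) = x^3*y*z^2 - x^4*z - x^2*y^2*z - 2*x*y*z^2 + 3*x^2*z + y^2*z + x*y - z
trace(b^2 a^4 b^-1 a) = trace(a b^2 a^4)*trace(b) - trace(a b^2 a^4 b) = x^4*y^2*z - x^5*y - x^3*y^3 - x^3*y*z^2 + x^4*z - 2*x^2*y^2*z + 5*x^3*y + 2*x*y^3 + 2*x*y*z^2 - 3*x^2*z - 6*x*y + z
so trace(b^2 a^4 b^-1 a^-1) = trace(b^2 a^4 b^-1)*trace(a) - trace(b^2 a^4 b^-1 a) = -x^4*y^2*z + x^5*y + x^3*y^3 + x^3*y*z^2 + 2*x^2*y^2*z - 6*x^3*y - 2*x*y^3 - 2*x*y*z^2 + x^2*z + 7*x*y - z
trace(a^-2 b^2 a^4 b^-1) = trace(b^2 a^4 b^-1 a^-1)*trace(a) - trace(b^2 a^4 b^-1) = -x^5*y^2*z + x^6*y + x^4*y^3 + x^4*y*z^2 + 2*x^3*y^2*z - 6*x^4*y - 2*x^2*y^3 - 2*x^2*y*z^2 + 8*x^2*y + x*z - y
trace(a^-1 b^2 a^4 b^-2 a^-1) = trace(a^-2 b^2 a^4 b^-1)*trace(b) - trace(a^-2 b^2 a^4) = -x^5*y^3*z + x^6*y^2 + x^4*y^4 + x^4*y^2*z^2 + 2*x^3*y^3*z - 6*x^4*y^2 - 2*x^2*y^4 - 2*x^2*y^2*z^2 + 8*x^2*y^2 + x^2 - 2

-x^5*y^3*z + x^6*y^2 + x^4*y^4 + x^4*y^2*z^2 + 2*x^3*y^3*z - 6*x^4*y^2 - 2*x^2*y^4 - 2*x^2*y^2*z^2 + 8*x^2*y^2 + x^2 - 2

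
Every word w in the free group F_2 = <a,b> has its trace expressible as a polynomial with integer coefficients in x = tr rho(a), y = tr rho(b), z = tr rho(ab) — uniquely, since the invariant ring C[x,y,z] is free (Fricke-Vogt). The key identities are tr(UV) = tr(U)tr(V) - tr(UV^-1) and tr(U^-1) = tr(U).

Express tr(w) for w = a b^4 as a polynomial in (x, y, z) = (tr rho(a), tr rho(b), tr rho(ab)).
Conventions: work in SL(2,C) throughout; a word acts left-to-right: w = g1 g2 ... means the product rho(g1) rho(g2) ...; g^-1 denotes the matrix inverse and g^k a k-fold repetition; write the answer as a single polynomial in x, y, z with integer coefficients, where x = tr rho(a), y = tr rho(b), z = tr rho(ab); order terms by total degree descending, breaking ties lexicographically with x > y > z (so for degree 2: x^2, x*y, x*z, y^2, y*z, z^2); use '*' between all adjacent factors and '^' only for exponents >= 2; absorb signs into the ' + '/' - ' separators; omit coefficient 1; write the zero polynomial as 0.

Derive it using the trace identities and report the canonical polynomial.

y^3*z - x*y^2 - 2*y*z + x

use: trace(a b^2) = trace(b)*trace(a b) - trace(a) = y*z - x
use: trace(b a b^2) = trace(b)*trace(a b^2) - trace(a b) = y^2*z - x*y - z
use: trace(a b^4) = trace(b)*trace(b a b^2) - trace(b a b) = y^3*z - x*y^2 - 2*y*z + x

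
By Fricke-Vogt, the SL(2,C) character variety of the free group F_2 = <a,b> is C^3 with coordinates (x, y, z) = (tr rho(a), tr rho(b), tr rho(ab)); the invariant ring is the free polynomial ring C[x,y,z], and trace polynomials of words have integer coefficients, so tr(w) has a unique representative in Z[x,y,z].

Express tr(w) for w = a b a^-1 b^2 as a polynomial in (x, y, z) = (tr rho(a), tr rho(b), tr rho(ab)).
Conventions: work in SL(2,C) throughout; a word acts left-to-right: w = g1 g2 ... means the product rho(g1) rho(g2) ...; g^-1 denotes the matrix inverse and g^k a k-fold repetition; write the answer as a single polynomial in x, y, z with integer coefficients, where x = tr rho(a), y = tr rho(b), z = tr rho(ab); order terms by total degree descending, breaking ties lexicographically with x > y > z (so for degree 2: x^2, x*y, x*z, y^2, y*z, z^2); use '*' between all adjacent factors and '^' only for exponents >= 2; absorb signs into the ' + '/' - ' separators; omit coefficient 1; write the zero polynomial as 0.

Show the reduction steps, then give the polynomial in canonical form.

apply: trace(b a b) = trace(b) * trace(a b) - trace(a)  (reduce the b square) = y*z - x
use: trace(b^2 a b) = trace(b) * trace(b a b) - trace(b a)  (reduce the b square) = y^2*z - x*y - z
trace(a b a b) = trace(a b) * trace(a b) - trace(1)  (split on a) = z^2 - 2
trace(a b a) = trace(a) * trace(b a) - trace(b)  (reduce the a square) = x*z - y
use: trace(b^2 a b a) = trace(b) * trace(a b a b) - trace(a b a)  (reduce the b square) = y*z^2 - x*z - y
use: trace(a b a^-1 b^2) = trace(b^2 a b) * trace(a) - trace(b^2 a b a)  (eliminate a^-1) = x*y^2*z - x^2*y - y*z^2 + y

x*y^2*z - x^2*y - y*z^2 + y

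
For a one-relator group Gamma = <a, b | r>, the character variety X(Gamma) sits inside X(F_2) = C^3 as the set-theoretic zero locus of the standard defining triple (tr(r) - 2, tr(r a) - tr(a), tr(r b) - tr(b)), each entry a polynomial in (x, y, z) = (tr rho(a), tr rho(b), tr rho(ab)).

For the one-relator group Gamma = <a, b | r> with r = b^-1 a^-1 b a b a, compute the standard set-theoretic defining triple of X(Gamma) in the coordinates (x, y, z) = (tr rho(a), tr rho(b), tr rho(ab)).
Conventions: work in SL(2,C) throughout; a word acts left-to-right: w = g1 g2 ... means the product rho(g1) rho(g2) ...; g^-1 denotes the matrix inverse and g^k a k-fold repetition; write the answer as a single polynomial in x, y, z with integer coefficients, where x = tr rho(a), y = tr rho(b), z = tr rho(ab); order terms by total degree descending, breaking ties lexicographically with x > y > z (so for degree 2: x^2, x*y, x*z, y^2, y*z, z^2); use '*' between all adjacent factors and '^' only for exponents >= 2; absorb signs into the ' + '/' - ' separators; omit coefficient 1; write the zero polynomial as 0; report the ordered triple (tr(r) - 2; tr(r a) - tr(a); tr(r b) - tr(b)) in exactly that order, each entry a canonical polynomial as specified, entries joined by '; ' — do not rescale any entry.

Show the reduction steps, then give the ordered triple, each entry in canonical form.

-x*y*z^2 + x^2*z + y^2*z + z^3 - 3*z - 2; -x^2*y*z^2 + x^3*z + x*y^2*z + x*z^3 - 3*x*z - x - y; y*z - x - y

tr(a b a) = tr(a) tr(b a) - tr(b) = x*z - y
tr(b a b a) = tr(a b) tr(a b) - tr(1)   [split at repeated a] = z^2 - 2
tr(b a b) = tr(b) tr(a b) - tr(a) = y*z - x
tr(a b a b a) = tr(a) tr(b a b a) - tr(b a b) = x*z^2 - y*z - x
tr(a b a b a b) = tr(b a b a) tr(b a) - tr(a b)   [split at repeated b] = z^3 - 3*z
tr(b a b a b^-1 a) = tr(a b a b a) tr(b) - tr(a b a b a b) = x*y*z^2 - y^2*z - z^3 - x*y + 3*z
tr(b^-1 a^-1 b a b a) = tr(b a b a b^-1) tr(a) - tr(b a b a b^-1 a) = -x*y*z^2 + x^2*z + y^2*z + z^3 - 3*z
tr(a b a^2) = tr(a) tr(b a^2) - tr(b a)  (reduce the a square) = x^2*z - x*y - z
tr(b a b a^2 b) = tr(b) tr(a b a^2 b) - tr(a b a^2)  (reduce the b square) = x*y*z^2 - x^2*z - y^2*z + z
tr(b a b a b) = tr(b) tr(a b a b) - tr(a b a)  (reduce the b square) = y*z^2 - x*z - y
tr(b a b a^2 b a) = tr(a) tr(b a b a b a) - tr(b a b a b)  (reduce the a square) = x*z^3 - y*z^2 - 2*x*z + y
tr(a^-1 b a b a^2 b) = tr(b a b a^2 b) tr(a) - tr(b a b a^2 b a)  (eliminate a^-1) = x^2*y*z^2 - x^3*z - x*y^2*z - x*z^3 + y*z^2 + 3*x*z - y
tr(b^-1 a^-1 b a b a^2) = tr(a^-1 b a b a^2) tr(b) - tr(a^-1 b a b a^2 b)  (eliminate b^-1) = -x^2*y*z^2 + x^3*z + x*y^2*z + x*z^3 - 3*x*z - y
assemble the triple (tr(r) - 2; tr(r a) - x; tr(r b) - y)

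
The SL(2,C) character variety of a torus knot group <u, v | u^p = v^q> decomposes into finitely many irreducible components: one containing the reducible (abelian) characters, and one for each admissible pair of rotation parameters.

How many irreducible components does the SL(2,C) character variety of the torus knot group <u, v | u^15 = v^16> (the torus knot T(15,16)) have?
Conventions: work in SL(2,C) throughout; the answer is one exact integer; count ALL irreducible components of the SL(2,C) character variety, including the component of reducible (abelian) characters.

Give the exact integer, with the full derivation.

106

For T(15,16): irreducibility forces the central element u^15 = v^16 to one of +I, -I.
So on each irreducible component the traces are pinned: tr(u) = 2*cos(pi*alpha/15) with 1 <= alpha <= 14, tr(v) = 2*cos(pi*beta/16) with 1 <= beta <= 15.
Consistency of u^15 = (-1)^alpha I with v^16 = (-1)^beta I forces alpha = beta (mod 2).
Enumerate parity-matched pairs: 7*8 odd-odd plus 7*7 even-even gives 105.
Total: 105 irreducible-character components + 1 reducible (abelian) component = 106.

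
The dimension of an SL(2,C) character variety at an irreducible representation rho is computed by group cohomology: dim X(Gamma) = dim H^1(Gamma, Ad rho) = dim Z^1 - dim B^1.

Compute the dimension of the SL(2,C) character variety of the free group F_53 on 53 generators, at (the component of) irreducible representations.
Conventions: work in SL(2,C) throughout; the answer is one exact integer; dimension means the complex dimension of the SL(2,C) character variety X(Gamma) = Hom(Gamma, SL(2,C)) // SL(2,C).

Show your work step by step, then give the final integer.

156

The free group F_53: 53 generators, no relators.
Z^1(Gamma, Ad rho) = (sl_2)^53: a cocycle is a free choice of one sl_2 vector per generator, so dim Z^1 = 3*53 = 159.
At an irreducible rho the centralizer of the image in sl_2 is 0, so the coboundary map sl_2 -> Z^1 is injective: dim B^1 = 3.
Therefore dim X = 159 - 3 = 156.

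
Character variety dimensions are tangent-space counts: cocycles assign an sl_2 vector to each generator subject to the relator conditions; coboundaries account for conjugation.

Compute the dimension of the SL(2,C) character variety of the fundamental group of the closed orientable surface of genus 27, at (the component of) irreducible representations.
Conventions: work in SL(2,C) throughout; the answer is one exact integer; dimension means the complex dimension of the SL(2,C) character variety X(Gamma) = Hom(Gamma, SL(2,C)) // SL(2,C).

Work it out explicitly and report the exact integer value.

156

pi_1 of the closed genus-27 surface has 54 generators bound by the single product-of-commutators relator.
Unconstrained cocycle data is one sl_2 vector per generator (162 dimensions), cut by the relator condition d_2(z) = 0.
H^2 = coker(d_2) is dual to H^0 = 0 at irreducible rho (Poincare duality), so d_2 is onto: dim Z^1 = 159.
As always at irreducible rho, dim B^1 = 3.
dim H^1 = 159 - 3 = 156 = dim X.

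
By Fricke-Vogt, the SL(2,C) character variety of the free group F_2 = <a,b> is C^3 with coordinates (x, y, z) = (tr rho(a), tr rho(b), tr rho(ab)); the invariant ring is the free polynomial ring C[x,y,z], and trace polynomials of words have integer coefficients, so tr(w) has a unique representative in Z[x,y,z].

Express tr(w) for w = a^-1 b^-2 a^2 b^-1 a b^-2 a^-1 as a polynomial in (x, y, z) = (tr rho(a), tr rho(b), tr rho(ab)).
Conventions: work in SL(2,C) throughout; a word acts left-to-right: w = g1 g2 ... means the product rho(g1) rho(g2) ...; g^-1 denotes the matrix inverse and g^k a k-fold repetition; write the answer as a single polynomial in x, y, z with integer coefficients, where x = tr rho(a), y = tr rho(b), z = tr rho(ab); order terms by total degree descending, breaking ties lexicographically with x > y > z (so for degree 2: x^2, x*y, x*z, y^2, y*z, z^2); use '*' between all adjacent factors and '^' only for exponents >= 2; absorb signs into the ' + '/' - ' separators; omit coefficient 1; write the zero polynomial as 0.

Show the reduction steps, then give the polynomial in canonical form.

tr(a^2) = tr(a) * tr(a) - tr(1)  (reduce the a square) = x^2 - 2
tr(a^2 b) = tr(a) * tr(b a) - tr(b)  (reduce the a square) = x*z - y
tr(b^-1 a^2) = tr(a^2) * tr(b) - tr(a^2 b)  (eliminate b^-1) = x^2*y - x*z - y
tr(b^2 a) = tr(b) * tr(a b) - tr(a)  (reduce the b square) = y*z - x
tr(b^2) = tr(b) * tr(b) - tr(1)  (reduce the b square) = y^2 - 2
tr(b^2 a^2) = tr(a) * tr(b^2 a) - tr(b^2)  (reduce the a square) = x*y*z - x^2 - y^2 + 2
tr(b a^3 b) = tr(a) * tr(b^2 a^2) - tr(b^2 a)  (reduce the a square) = x^2*y*z - x^3 - x*y^2 - y*z + 3*x
tr(b a b a) = tr(b a) * tr(b a) - tr(1)  (split on b) = z^2 - 2
tr(a b a b a) = tr(a) * tr(b a b a) - tr(b a b)  (reduce the a square) = x*z^2 - y*z - x
tr(b a^3 b a) = tr(a) * tr(a b a b a) - tr(a b a b)  (reduce the a square) = x^2*z^2 - x*y*z - x^2 - z^2 + 2
tr(a^3 b a^-1 b) = tr(b a^3 b) * tr(a) - tr(b a^3 b a)  (eliminate a^-1) = x^3*y*z - x^4 - x^2*y^2 - x^2*z^2 + 4*x^2 + z^2 - 2
tr(a^-1 b^-1 a^3 b) = tr(a^3 b a^-1) * tr(b) - tr(a^3 b a^-1 b)  (eliminate b^-1) = -x^3*y*z + x^4 + x^2*y^2 + x^2*z^2 + x*y*z - 4*x^2 - y^2 - z^2 + 2
tr(b^-1 a^-1 b^-1 a^3) = tr(a^-1 b^-1 a^3) * tr(b) - tr(a^-1 b^-1 a^3 b)  (eliminate b^-1) = x^3*y*z - x^4 - x^2*z^2 - 2*x*y*z + 4*x^2 + z^2 - 2
tr(b^-1 a^3 b^-2 a^-1) = tr(b^-1 a^-1 b^-1 a^3) * tr(b) - tr(b^-1 a^-1 b^-1 a^3 b)  (eliminate b^-1) = x^3*y^2*z - x^4*y - x^2*y*z^2 - 2*x*y^2*z + 3*x^2*y + y*z^2 + x*z - y
tr(a^3) = tr(a) * tr(a^2) - tr(a)  (reduce the a square) = x^3 - 3*x
tr(a^3 b) = tr(a) * tr(a b a) - tr(a b)  (reduce the a square) = x^2*z - x*y - z
tr(a^3 b^-1) = tr(a^3) * tr(b) - tr(a^3 b)  (eliminate b^-1) = x^3*y - x^2*z - 2*x*y + z
tr(b^-1 a^3 b^-1) = tr(a^3 b^-1) * tr(b) - tr(a^3)  (eliminate b^-1) = x^3*y^2 - x^2*y*z - x^3 - 2*x*y^2 + y*z + 3*x
tr(b^-1 a^3 b^-2) = tr(b^-1 a^3 b^-1) * tr(b) - tr(b^-1 a^3)  (eliminate b^-1) = x^3*y^3 - x^2*y^2*z - 2*x^3*y - 2*x*y^3 + x^2*z + y^2*z + 5*x*y - z
tr(a b^-2 a^-2 b^-1 a^2) = tr(b^-1 a^3 b^-2 a^-1) * tr(a) - tr(b^-1 a^3 b^-2)  (eliminate a^-1) = x^4*y^2*z - x^5*y - x^3*y^3 - x^3*y*z^2 - x^2*y^2*z + 5*x^3*y + 2*x*y^3 + x*y*z^2 - y^2*z - 6*x*y + z
tr(a b^-1) = tr(a) * tr(b) - tr(a b)  (eliminate b^-1) = x*y - z
tr(a b a^2 b a) = tr(a) * tr(b a^2 b a) - tr(b a^2 b)  (reduce the a square) = x^2*z^2 - 2*x*y*z + y^2 - 2
tr(b a b a b a) = tr(a b) * tr(a b a b) - tr(a^-1 b^-1)  (split on a) = z^3 - 3*z
tr(b a b a b) = tr(b) * tr(a b a b) - tr(a b a)  (reduce the b square) = y*z^2 - x*z - y
tr(a b a^2 b a b) = tr(a) * tr(b a b a b a) - tr(b a b a b)  (reduce the a square) = x*z^3 - y*z^2 - 2*x*z + y
tr(b a^2 b a b^-1 a) = tr(a b a^2 b a) * tr(b) - tr(a b a^2 b a b)  (eliminate b^-1) = x^2*y*z^2 - 2*x*y^2*z - x*z^3 + y^3 + y*z^2 + 2*x*z - 3*y
tr(a^-1 b a^2 b a b^-1) = tr(b a^2 b a b^-1) * tr(a) - tr(b a^2 b a b^-1 a)  (eliminate a^-1) = -x^2*y*z^2 + x^3*z + 2*x*y^2*z + x*z^3 - x^2*y - y^3 - y*z^2 - 3*x*z + 3*y
tr(b a^2 b a b^-2 a^-1) = tr(a^-1 b a^2 b a b^-1) * tr(b) - tr(a^-1 b a^2 b a)  (eliminate b^-1) = -x^2*y^2*z^2 + x^3*y*z + 2*x*y^3*z + x*y*z^3 - x^2*y^2 - y^4 - y^2*z^2 - 4*x*y*z + x^2 + 4*y^2 - 2
tr(a^2 b a b^-1) = tr(a^2 b a) * tr(b) - tr(a^2 b a b)  (eliminate b^-1) = x^2*y*z - x*y^2 - x*z^2 + x
tr(a^2 b a b^-2 a^-2 b) = tr(b a^2 b a b^-2 a^-1) * tr(a) - tr(b a^2 b a b^-2)  (eliminate a^-1) = -x^3*y^2*z^2 + x^4*y*z + 2*x^2*y^3*z + x^2*y*z^3 - x^3*y^2 - x*y^4 - x*y^2*z^2 - 5*x^2*y*z + x^3 + 5*x*y^2 + x*z^2 - 3*x
tr(a b^-2 a^-2 b^-1 a^2 b) = tr(a^2 b a b^-2 a^-2) * tr(b) - tr(a^2 b a b^-2 a^-2 b)  (eliminate b^-1) = x^3*y^2*z^2 - x^4*y*z - 2*x^2*y^3*z - x^2*y*z^3 + x^3*y^2 + x*y^4 + x*y^2*z^2 + 5*x^2*y*z - x^3 - 4*x*y^2 - x*z^2 - y*z + 3*x
tr(b^-1 a^2 b^-1 a b^-2 a^-2) = tr(a b^-2 a^-2 b^-1 a^2) * tr(b) - tr(a b^-2 a^-2 b^-1 a^2 b)  (eliminate b^-1) = x^4*y^3*z - x^5*y^2 - x^3*y^4 - 2*x^3*y^2*z^2 + x^4*y*z + x^2*y^3*z + x^2*y*z^3 + 4*x^3*y^2 + x*y^4 - 5*x^2*y*z - y^3*z + x^3 - 2*x*y^2 + x*z^2 + 2*y*z - 3*x
tr(b^-2 a) = tr(a b^-1) * tr(b) - tr(a)  (eliminate b^-1) = x*y^2 - y*z - x
tr(b^-1 a b^-2) = tr(b^-2 a) * tr(b) - tr(b^-2 a b)  (eliminate b^-1) = x*y^3 - y^2*z - 2*x*y + z
tr(a^-1 b^-2 a^2 b^-1 a b^-2 a^-1) = tr(b^-1 a^2 b^-1 a b^-2 a^-2) * tr(b) - tr(b^-1 a^2 b^-1 a b^-2 a^-2 b)  (eliminate b^-1) = x^4*y^4*z - x^5*y^3 - x^3*y^5 - 2*x^3*y^3*z^2 + x^4*y^2*z + x^2*y^4*z + x^2*y^2*z^3 + 4*x^3*y^3 + x*y^5 - 5*x^2*y^2*z - y^4*z + x^3*y - 3*x*y^3 + x*y*z^2 + 3*y^2*z - x*y - z

x^4*y^4*z - x^5*y^3 - x^3*y^5 - 2*x^3*y^3*z^2 + x^4*y^2*z + x^2*y^4*z + x^2*y^2*z^3 + 4*x^3*y^3 + x*y^5 - 5*x^2*y^2*z - y^4*z + x^3*y - 3*x*y^3 + x*y*z^2 + 3*y^2*z - x*y - z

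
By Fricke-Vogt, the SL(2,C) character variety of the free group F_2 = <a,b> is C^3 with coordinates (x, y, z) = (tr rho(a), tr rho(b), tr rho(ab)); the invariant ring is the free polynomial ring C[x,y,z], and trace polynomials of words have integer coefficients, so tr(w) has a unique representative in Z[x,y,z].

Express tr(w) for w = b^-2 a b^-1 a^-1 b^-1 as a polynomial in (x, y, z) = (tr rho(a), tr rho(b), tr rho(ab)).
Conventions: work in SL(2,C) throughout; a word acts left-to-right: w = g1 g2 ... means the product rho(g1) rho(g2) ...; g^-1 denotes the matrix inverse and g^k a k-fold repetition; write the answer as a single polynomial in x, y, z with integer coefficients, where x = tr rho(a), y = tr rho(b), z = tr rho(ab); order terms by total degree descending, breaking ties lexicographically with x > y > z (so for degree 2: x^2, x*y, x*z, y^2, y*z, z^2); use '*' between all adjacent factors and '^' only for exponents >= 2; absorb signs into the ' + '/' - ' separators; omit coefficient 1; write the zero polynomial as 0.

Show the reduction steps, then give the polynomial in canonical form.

x*y^3*z - x^2*y^2 - y^2*z^2 - x*y*z + x^2 + y^2 + z^2 - 2

trace(b^-1) = trace(b) = y
trace(a b a) = trace(a) trace(b a) - trace(b) = x*z - y
trace(a b a b) = trace(a b) trace(a b) - trace(1)   [split at repeated a] = z^2 - 2
trace(b a b^-1 a) = trace(a b a) trace(b) - trace(a b a b) = x*y*z - y^2 - z^2 + 2
trace(a b^-1 a^-1 b) = trace(b a b^-1) trace(a) - trace(b a b^-1 a) = -x*y*z + x^2 + y^2 + z^2 - 2
trace(b^-1 a b^-1 a^-1) = trace(a b^-1 a^-1) trace(b) - trace(a b^-1 a^-1 b) = x*y*z - x^2 - z^2 + 2
trace(b^-1 a b^-1 a^-1 b^-1) = trace(b^-1 a b^-1 a^-1) trace(b) - trace(b^-1 a b^-1 a^-1 b) = x*y^2*z - x^2*y - y*z^2 + y
trace(b^-2 a b^-1 a^-1 b^-1) = trace(b^-1 a b^-1 a^-1 b^-1) trace(b) - trace(b^-1 a b^-1 a^-1) = x*y^3*z - x^2*y^2 - y^2*z^2 - x*y*z + x^2 + y^2 + z^2 - 2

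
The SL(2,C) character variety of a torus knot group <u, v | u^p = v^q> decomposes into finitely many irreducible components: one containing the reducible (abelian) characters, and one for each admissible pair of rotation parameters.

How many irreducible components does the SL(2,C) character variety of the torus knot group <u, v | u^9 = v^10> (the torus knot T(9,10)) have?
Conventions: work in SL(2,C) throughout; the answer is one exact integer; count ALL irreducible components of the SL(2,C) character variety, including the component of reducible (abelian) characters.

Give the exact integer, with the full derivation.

37

In the torus knot group T(9,10), u^9 = v^10 is central, so an irreducible representation sends it to +I or -I (Schur).
So on each irreducible component the traces are pinned: tr(u) = 2*cos(pi*alpha/9) with 1 <= alpha <= 8, tr(v) = 2*cos(pi*beta/10) with 1 <= beta <= 9.
u^9 = (-1)^alpha I and v^10 = (-1)^beta I must agree, so alpha and beta have equal parity.
Counting: 4 odd alphas x 5 odd betas + 4 even alphas x 4 even betas = 20 + 16 = 36.
Total: 36 irreducible-character components + 1 reducible (abelian) component = 37.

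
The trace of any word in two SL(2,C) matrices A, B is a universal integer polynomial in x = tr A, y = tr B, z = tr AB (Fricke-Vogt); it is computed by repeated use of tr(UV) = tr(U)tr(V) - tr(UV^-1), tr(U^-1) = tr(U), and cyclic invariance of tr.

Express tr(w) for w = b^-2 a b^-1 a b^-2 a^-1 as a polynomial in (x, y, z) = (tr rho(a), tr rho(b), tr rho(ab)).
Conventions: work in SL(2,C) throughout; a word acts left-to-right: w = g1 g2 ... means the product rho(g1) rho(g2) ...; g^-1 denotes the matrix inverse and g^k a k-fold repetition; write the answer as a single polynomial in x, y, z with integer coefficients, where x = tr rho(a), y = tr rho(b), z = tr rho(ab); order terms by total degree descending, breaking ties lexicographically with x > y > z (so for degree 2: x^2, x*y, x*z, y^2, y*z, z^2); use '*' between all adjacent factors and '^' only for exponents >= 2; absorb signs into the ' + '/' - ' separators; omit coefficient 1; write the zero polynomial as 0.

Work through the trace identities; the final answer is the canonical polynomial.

trace(a^2) = trace(a) * trace(a) - trace(1) = x^2 - 2
trace(a^2 b) = trace(a) * trace(b a) - trace(b) = x*z - y
trace(a^2 b^-1) = trace(a^2) * trace(b) - trace(a^2 b) = x^2*y - x*z - y
trace(a b^-2 a) = trace(a^2 b^-1) * trace(b) - trace(a^2) = x^2*y^2 - x*y*z - x^2 - y^2 + 2
trace(a b a b) = trace(a b) * trace(a b) - trace(1) = z^2 - 2
trace(a b a b^-1) = trace(a b a) * trace(b) - trace(a b a b) = x*y*z - y^2 - z^2 + 2
trace(a b^-2 a b) = trace(a b a b^-1) * trace(b) - trace(a b a) = x*y^2*z - y^3 - y*z^2 - x*z + 3*y
trace(b^-1 a b^-1 a b^-1) = trace(a b^-2 a) * trace(b) - trace(a b^-2 a b) = x^2*y^3 - 2*x*y^2*z - x^2*y + y*z^2 + x*z - y
trace(b^-1 a b^-1 a) = trace(a b^-1 a) * trace(b) - trace(a b^-1 a b) = x^2*y^2 - 2*x*y*z + z^2 - 2
trace(b^-2 a b^-1 a b^-1) = trace(b^-1 a b^-1 a b^-1) * trace(b) - trace(b^-1 a b^-1 a) = x^2*y^4 - 2*x*y^3*z - 2*x^2*y^2 + y^2*z^2 + 3*x*y*z - y^2 - z^2 + 2
trace(a^3) = trace(a) * trace(a^2) - trace(a) = x^3 - 3*x
trace(a^3 b) = trace(a) * trace(a b a) - trace(a b) = x^2*z - x*y - z
trace(a b^-1 a^2) = trace(a^3) * trace(b) - trace(a^3 b) = x^3*y - x^2*z - 2*x*y + z
trace(b a b) = trace(b) * trace(a b) - trace(a) = y*z - x
trace(a^2 b a b) = trace(a) * trace(b a b a) - trace(b a b) = x*z^2 - y*z - x
trace(a b^-1 a^2 b) = trace(a^2 b a) * trace(b) - trace(a^2 b a b) = x^2*y*z - x*y^2 - x*z^2 + x
trace(b^-1 a^2 b^-1 a) = trace(a b^-1 a^2) * trace(b) - trace(a b^-1 a^2 b) = x^3*y^2 - 2*x^2*y*z - x*y^2 + x*z^2 + y*z - x
trace(a b^-1 a b^-2 a) = trace(b^-1 a^2 b^-1 a) * trace(b) - trace(b^-1 a^2 b^-1 a b) = x^3*y^3 - 2*x^2*y^2*z - x^3*y - x*y^3 + x*y*z^2 + x^2*z + y^2*z + x*y - z
trace(a b a b a b) = trace(a b) * trace(a b a b) - trace(a^-1 b^-1) = z^3 - 3*z
trace(a b a b^-1 a b) = trace(a b a b a) * trace(b) - trace(a b a b a b) = x*y*z^2 - y^2*z - z^3 - x*y + 3*z
trace(b^-1 a b a b^-1 a) = trace(a b a b^-1 a) * trace(b) - trace(a b a b^-1 a b) = x^2*y^2*z - x*y^3 - 2*x*y*z^2 + y^2*z + z^3 + 2*x*y - 3*z
trace(a b^-1 a b^-2 a b) = trace(b^-1 a b a b^-1 a) * trace(b) - trace(b^-1 a b a b^-1 a b) = x^2*y^3*z - x*y^4 - 2*x*y^2*z^2 - x^2*y*z + y^3*z + y*z^3 + 3*x*y^2 + x*z^2 - 3*y*z - x
trace(b^-2 a b^-1 a b^-1 a) = trace(a b^-1 a b^-2 a) * trace(b) - trace(a b^-1 a b^-2 a b) = x^3*y^4 - 3*x^2*y^3*z - x^3*y^2 + 3*x*y^2*z^2 + 2*x^2*y*z - y*z^3 - 2*x*y^2 - x*z^2 + 2*y*z + x
trace(b^-1 a^-1 b^-2 a b^-1 a) = trace(b^-2 a b^-1 a b^-1) * trace(a) - trace(b^-2 a b^-1 a b^-1 a) = x^2*y^3*z - x^3*y^2 - 2*x*y^2*z^2 + x^2*y*z + y*z^3 + x*y^2 - 2*y*z + x
trace(a b^-1) = trace(a) * trace(b) - trace(a b) = x*y - z
trace(a b^-2) = trace(a b^-1) * trace(b) - trace(a) = x*y^2 - y*z - x
trace(b^-2 a b^-1) = trace(a b^-2) * trace(b) - trace(a b^-1) = x*y^3 - y^2*z - 2*x*y + z
trace(b^-2 a b^-1 a b^-2 a^-1) = trace(b^-1 a^-1 b^-2 a b^-1 a) * trace(b) - trace(b^-1 a^-1 b^-2 a b^-1 a b) = x^2*y^4*z - x^3*y^3 - 2*x*y^3*z^2 + x^2*y^2*z + y^2*z^3 - y^2*z + 3*x*y - z

x^2*y^4*z - x^3*y^3 - 2*x*y^3*z^2 + x^2*y^2*z + y^2*z^3 - y^2*z + 3*x*y - z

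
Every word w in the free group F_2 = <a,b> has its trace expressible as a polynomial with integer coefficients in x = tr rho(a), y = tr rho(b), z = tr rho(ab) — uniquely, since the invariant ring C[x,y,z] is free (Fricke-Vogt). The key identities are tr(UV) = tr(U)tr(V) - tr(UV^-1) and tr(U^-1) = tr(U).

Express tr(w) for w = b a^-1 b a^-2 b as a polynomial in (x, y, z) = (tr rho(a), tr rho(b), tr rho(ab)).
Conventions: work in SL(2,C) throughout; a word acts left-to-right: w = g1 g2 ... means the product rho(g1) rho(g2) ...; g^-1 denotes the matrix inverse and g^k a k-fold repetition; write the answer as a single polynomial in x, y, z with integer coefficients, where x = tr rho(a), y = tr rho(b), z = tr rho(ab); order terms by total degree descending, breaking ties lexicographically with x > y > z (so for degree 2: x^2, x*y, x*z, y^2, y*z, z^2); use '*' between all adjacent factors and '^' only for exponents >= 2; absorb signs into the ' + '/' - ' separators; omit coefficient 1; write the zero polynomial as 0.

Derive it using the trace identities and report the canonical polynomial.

trace(b^2) = trace(b) trace(b) - trace(1) = y^2 - 2
use: trace(b^3) = trace(b) trace(b^2) - trace(b) = y^3 - 3*y
trace(a b^2) = trace(b) trace(a b) - trace(a) = y*z - x
trace(b^3 a) = trace(b) trace(a b^2) - trace(a b) = y^2*z - x*y - z
trace(b^3 a^-1) = trace(b^3) trace(a) - trace(b^3 a) = x*y^3 - y^2*z - 2*x*y + z
apply: trace(b a^-2 b^2) = trace(b^3 a^-1) trace(a) - trace(b^3) = x^2*y^3 - x*y^2*z - 2*x^2*y - y^3 + x*z + 3*y
trace(a b a b) = trace(a b) trace(a b) - trace(1) = z^2 - 2
use: trace(a b a) = trace(a) trace(b a) - trace(b) = x*z - y
apply: trace(b^2 a b a) = trace(b) trace(a b a b) - trace(a b a) = y*z^2 - x*z - y
trace(a^-1 b^2 a b) = trace(b^2 a b) trace(a) - trace(b^2 a b a) = x*y^2*z - x^2*y - y*z^2 + y
trace(b a^-2 b^2 a) = trace(a^-1 b^2 a b) trace(a) - trace(a^-1 b^2 a b a) = x^2*y^2*z - x^3*y - x*y*z^2 - y^2*z + 2*x*y + z
trace(b a^-1 b a^-2 b) = trace(b a^-2 b^2) trace(a) - trace(b a^-2 b^2 a) = x^3*y^3 - 2*x^2*y^2*z - x^3*y - x*y^3 + x*y*z^2 + x^2*z + y^2*z + x*y - z

x^3*y^3 - 2*x^2*y^2*z - x^3*y - x*y^3 + x*y*z^2 + x^2*z + y^2*z + x*y - z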